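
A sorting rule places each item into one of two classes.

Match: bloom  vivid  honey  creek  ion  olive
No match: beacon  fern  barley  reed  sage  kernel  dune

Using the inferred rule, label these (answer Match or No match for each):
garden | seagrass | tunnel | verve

Every 'Match' example satisfies: odd length. None of the 'No match' examples do.
garden — length 6, hence No match. seagrass — length 8, hence No match. tunnel — length 6, hence No match. verve — length 5, hence Match.

No match, No match, No match, Match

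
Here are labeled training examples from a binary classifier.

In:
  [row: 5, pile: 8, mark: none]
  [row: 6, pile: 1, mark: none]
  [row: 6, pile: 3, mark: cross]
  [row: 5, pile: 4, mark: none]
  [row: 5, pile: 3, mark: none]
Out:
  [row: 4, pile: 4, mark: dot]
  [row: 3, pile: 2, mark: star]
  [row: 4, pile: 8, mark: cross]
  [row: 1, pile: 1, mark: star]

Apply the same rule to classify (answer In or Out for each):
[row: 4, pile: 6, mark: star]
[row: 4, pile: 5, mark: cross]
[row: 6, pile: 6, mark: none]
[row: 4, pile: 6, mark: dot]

The rule appears to be: row ≥ 5.
[row: 4, pile: 6, mark: star] — row = 4, hence Out.
[row: 4, pile: 5, mark: cross] — row = 4, hence Out.
[row: 6, pile: 6, mark: none] — row = 6, hence In.
[row: 4, pile: 6, mark: dot] — row = 4, hence Out.

Out, Out, In, Out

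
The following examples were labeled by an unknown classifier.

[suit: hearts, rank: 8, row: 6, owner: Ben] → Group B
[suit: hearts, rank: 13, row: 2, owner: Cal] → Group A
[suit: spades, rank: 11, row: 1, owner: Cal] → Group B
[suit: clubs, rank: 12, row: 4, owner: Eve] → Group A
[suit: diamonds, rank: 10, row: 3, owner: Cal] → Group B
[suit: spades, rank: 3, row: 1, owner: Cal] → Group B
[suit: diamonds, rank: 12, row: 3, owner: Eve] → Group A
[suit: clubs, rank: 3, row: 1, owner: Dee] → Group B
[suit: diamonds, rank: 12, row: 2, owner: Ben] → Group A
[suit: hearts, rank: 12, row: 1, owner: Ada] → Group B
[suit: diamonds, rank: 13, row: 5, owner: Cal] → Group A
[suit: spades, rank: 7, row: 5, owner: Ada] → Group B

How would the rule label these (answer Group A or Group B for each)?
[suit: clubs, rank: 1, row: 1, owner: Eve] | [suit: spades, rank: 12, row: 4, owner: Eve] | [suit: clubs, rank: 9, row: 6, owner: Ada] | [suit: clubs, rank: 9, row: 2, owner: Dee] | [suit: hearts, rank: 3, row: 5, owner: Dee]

Rule: row ≥ 2 AND rank ≥ 11. This holds for each 'Group A' example and fails for each 'Group B' one.
Group B: [suit: clubs, rank: 1, row: 1, owner: Eve], since row = 1, rank = 1.
Group A: [suit: spades, rank: 12, row: 4, owner: Eve], since row = 4, rank = 12.
Group B: [suit: clubs, rank: 9, row: 6, owner: Ada], since row = 6, rank = 9.
Group B: [suit: clubs, rank: 9, row: 2, owner: Dee], since row = 2, rank = 9.
Group B: [suit: hearts, rank: 3, row: 5, owner: Dee], since row = 5, rank = 3.

Group B, Group A, Group B, Group B, Group B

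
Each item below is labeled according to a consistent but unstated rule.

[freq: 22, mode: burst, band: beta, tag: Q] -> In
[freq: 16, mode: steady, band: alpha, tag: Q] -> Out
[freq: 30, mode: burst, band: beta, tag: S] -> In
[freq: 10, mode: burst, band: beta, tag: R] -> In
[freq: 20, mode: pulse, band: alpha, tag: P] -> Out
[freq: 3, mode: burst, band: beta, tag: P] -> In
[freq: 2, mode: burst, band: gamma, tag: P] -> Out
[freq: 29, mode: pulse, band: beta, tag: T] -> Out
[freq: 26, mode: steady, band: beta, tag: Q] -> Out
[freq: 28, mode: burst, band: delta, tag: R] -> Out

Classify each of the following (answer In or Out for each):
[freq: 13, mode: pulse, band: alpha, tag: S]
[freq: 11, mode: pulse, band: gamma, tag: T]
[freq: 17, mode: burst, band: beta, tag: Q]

Out, Out, In

The distinguishing property — band is beta AND mode is burst — holds for all the 'In' cases and none of the 'Out' cases.
[freq: 13, mode: pulse, band: alpha, tag: S]: band is alpha, mode is pulse, fails the rule → Out. [freq: 11, mode: pulse, band: gamma, tag: T]: band is gamma, mode is pulse, fails the rule → Out. [freq: 17, mode: burst, band: beta, tag: Q]: band is beta, mode is burst, meets the rule → In.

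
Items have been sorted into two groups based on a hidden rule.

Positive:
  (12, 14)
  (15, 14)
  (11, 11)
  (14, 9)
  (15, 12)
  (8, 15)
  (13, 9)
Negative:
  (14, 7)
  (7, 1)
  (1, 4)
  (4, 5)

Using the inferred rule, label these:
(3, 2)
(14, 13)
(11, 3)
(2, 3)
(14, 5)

Rule: sum ≥ 22. This holds for each 'Positive' example and fails for each 'Negative' one.
(3, 2) → 3+2 = 5 → Negative.
(14, 13) → 14+13 = 27 → Positive.
(11, 3) → 11+3 = 14 → Negative.
(2, 3) → 2+3 = 5 → Negative.
(14, 5) → 14+5 = 19 → Negative.

Negative, Positive, Negative, Negative, Negative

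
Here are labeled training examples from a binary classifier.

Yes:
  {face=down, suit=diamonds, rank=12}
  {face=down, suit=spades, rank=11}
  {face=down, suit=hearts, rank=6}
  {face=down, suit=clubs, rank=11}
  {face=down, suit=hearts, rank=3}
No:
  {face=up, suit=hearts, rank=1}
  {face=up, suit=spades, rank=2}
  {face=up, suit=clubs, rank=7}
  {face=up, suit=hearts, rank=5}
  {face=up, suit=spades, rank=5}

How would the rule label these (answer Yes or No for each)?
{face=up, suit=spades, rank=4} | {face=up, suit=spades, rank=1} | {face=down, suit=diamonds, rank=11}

No, No, Yes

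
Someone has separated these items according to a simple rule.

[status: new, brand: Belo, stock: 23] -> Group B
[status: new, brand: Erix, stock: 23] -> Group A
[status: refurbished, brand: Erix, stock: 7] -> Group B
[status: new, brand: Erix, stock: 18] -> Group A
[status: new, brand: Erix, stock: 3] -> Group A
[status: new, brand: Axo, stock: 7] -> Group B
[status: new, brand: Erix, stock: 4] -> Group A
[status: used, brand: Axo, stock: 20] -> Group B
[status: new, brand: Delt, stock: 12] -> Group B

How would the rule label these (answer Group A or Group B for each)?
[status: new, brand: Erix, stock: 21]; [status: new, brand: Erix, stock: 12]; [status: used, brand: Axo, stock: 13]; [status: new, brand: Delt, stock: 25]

Group A, Group A, Group B, Group B

A rule that fits every label: status is new AND brand is Erix — true of each 'Group A' example, false of each 'Group B' one.
[status: new, brand: Erix, stock: 21] — status is new, brand is Erix, hence Group A.
[status: new, brand: Erix, stock: 12] — status is new, brand is Erix, hence Group A.
[status: used, brand: Axo, stock: 13] — status is used, brand is Axo, hence Group B.
[status: new, brand: Delt, stock: 25] — status is new, brand is Delt, hence Group B.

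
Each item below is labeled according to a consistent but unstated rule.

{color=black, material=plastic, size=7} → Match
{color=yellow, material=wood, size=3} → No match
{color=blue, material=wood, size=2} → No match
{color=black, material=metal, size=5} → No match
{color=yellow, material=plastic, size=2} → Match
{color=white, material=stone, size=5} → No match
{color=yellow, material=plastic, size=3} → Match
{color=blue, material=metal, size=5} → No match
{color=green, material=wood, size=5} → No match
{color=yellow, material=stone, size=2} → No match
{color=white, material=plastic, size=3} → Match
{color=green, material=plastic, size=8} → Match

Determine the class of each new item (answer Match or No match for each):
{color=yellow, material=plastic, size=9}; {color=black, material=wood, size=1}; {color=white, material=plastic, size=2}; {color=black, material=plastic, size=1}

Match, No match, Match, Match

Checking candidate rules against both groups, what survives is: material is plastic.
{color=yellow, material=plastic, size=9}: material is plastic — passes, so Match.
{color=black, material=wood, size=1}: material is wood — fails the rule, so No match.
{color=white, material=plastic, size=2}: material is plastic — passes, so Match.
{color=black, material=plastic, size=1}: material is plastic — passes, so Match.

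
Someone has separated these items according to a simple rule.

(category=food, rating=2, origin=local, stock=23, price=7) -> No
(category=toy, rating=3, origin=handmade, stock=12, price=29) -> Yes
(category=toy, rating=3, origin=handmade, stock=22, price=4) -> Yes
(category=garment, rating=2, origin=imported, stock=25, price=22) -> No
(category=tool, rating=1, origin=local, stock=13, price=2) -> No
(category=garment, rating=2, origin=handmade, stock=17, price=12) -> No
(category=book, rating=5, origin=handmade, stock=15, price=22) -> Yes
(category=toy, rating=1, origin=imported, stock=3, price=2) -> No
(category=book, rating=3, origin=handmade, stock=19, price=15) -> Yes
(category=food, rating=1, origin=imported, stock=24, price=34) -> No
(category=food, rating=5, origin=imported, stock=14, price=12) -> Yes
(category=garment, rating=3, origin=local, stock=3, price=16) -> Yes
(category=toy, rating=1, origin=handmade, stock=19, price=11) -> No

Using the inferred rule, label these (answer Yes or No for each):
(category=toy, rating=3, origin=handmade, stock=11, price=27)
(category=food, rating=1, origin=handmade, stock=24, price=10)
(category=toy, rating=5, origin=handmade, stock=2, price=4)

Yes, No, Yes

A rule that fits every label: rating ≥ 3 — true of each 'Yes' example, false of each 'No' one.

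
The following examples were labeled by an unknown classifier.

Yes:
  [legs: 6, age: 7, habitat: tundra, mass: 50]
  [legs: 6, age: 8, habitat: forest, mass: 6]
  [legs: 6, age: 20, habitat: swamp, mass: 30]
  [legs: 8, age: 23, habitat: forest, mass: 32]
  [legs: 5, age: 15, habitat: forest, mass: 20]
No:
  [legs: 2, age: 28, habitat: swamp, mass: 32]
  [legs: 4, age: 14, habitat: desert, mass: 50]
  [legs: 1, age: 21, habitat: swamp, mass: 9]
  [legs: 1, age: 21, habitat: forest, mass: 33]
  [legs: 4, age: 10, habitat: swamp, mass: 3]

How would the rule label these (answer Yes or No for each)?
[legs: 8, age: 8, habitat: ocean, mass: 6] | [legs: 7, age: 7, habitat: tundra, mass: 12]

Every 'Yes' example satisfies: legs ≥ 5. None of the 'No' examples do.
[legs: 8, age: 8, habitat: ocean, mass: 6] → legs = 8 → Yes. [legs: 7, age: 7, habitat: tundra, mass: 12] → legs = 7 → Yes.

Yes, Yes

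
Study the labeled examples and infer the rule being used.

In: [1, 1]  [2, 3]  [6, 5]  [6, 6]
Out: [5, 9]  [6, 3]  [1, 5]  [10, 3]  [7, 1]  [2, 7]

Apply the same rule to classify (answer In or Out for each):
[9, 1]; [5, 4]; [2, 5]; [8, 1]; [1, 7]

Out, In, Out, Out, Out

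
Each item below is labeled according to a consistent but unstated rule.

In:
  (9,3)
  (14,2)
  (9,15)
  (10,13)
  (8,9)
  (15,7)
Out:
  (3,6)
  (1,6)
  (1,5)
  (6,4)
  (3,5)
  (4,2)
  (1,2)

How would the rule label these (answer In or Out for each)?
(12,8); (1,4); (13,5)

In, Out, In

The classifier is using: sum ≥ 12.
(12,8) → 12+8 = 20 → In. (1,4) → 1+4 = 5 → Out. (13,5) → 13+5 = 18 → In.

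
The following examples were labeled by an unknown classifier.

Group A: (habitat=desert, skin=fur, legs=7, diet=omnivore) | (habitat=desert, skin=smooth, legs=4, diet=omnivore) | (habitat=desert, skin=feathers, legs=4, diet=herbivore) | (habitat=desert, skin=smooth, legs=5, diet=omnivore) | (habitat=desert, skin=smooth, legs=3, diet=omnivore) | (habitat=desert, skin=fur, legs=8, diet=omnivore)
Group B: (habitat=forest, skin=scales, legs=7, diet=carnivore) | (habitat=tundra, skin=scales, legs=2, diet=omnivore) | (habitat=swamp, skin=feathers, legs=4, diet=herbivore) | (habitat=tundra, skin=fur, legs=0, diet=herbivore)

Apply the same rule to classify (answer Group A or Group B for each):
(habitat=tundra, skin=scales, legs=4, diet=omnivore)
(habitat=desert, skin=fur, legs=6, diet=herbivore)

Group B, Group A

The common property of the 'Group A' items is: habitat is desert. No 'Group B' item has it.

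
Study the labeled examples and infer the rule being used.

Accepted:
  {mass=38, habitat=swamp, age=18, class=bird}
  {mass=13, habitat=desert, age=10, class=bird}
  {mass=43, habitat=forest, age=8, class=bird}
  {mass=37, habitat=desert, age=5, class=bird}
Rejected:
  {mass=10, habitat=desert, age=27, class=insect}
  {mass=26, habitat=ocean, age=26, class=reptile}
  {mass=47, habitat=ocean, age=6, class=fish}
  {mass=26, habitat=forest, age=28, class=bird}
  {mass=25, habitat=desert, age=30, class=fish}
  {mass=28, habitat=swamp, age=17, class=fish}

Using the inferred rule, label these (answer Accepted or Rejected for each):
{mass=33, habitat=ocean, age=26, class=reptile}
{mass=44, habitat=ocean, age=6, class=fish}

Rejected, Rejected

The rule appears to be: class is bird AND age ≤ 18.
{mass=33, habitat=ocean, age=26, class=reptile} → class is reptile, age = 26 → Rejected. {mass=44, habitat=ocean, age=6, class=fish} → class is fish, age = 6 → Rejected.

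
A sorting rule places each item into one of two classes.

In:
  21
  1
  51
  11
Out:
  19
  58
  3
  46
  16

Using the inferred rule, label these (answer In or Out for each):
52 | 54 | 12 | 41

Out, Out, Out, In

A rule that fits every label: ends in digit 1 — true of each 'In' example, false of each 'Out' one.
52 — last digit 2, hence Out.
54 — last digit 4, hence Out.
12 — last digit 2, hence Out.
41 — last digit 1, hence In.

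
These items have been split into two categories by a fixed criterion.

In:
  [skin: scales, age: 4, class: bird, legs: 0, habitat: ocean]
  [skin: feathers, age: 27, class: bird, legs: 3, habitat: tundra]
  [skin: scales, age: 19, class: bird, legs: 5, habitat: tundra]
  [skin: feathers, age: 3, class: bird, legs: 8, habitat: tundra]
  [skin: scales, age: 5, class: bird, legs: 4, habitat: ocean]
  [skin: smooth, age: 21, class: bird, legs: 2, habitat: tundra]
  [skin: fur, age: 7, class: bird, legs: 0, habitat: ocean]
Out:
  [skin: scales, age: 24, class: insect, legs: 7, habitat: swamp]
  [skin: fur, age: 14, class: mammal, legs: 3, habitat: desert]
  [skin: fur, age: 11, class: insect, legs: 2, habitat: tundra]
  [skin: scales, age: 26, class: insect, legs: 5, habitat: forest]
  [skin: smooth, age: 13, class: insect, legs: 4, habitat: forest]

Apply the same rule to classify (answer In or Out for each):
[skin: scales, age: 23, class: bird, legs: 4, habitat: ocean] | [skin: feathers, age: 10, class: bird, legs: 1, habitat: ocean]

The pattern is that an item is 'In' exactly when: class is bird.
[skin: scales, age: 23, class: bird, legs: 4, habitat: ocean] → class is bird → In.
[skin: feathers, age: 10, class: bird, legs: 1, habitat: ocean] → class is bird → In.

In, In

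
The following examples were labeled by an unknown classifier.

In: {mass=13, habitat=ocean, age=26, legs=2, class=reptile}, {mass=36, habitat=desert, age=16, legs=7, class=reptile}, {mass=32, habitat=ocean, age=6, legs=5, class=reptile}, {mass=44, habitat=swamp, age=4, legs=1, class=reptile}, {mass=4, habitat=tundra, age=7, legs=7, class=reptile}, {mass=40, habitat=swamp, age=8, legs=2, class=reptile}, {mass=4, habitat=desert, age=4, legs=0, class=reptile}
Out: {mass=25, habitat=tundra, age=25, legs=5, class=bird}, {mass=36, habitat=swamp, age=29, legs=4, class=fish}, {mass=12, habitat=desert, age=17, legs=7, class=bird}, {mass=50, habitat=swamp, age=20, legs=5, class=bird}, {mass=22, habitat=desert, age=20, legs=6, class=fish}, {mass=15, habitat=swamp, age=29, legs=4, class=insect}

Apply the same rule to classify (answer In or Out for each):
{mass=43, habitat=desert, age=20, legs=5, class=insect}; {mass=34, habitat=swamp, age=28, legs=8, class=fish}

Out, Out

The simplest hypothesis consistent with all the labels is: class is reptile.
{mass=43, habitat=desert, age=20, legs=5, class=insect} → class is insect → Out. {mass=34, habitat=swamp, age=28, legs=8, class=fish} → class is fish → Out.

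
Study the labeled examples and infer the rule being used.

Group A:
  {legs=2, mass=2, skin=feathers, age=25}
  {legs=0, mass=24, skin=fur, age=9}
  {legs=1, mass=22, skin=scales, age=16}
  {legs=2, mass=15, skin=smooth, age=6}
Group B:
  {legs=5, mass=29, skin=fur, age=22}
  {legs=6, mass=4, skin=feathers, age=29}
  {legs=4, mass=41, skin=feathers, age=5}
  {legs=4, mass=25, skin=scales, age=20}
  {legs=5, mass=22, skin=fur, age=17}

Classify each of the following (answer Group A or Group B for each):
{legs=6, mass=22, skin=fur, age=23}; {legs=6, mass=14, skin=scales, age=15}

The common property of the 'Group A' items is: legs ≤ 2. No 'Group B' item has it.
{legs=6, mass=22, skin=fur, age=23} — legs = 6, hence Group B. {legs=6, mass=14, skin=scales, age=15} — legs = 6, hence Group B.

Group B, Group B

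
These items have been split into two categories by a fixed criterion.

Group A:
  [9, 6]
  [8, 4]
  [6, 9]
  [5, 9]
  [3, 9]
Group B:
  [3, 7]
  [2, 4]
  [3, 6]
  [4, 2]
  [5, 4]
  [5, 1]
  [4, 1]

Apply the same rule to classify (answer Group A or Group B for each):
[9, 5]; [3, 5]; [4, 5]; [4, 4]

Group A, Group B, Group B, Group B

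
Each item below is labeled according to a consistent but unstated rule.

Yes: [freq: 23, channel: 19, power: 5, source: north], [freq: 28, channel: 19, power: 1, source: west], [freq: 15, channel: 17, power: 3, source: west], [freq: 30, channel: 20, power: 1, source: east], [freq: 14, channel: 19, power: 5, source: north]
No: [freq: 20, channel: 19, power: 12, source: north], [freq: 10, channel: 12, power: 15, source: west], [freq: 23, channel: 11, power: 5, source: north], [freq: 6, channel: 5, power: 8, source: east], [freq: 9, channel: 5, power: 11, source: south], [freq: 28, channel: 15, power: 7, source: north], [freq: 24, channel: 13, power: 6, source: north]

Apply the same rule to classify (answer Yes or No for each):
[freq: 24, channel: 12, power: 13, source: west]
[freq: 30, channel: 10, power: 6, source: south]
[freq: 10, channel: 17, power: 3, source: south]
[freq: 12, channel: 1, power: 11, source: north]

'Yes' ⟺ power ≤ 5 AND channel ≥ 12.
[freq: 24, channel: 12, power: 13, source: west]: power = 13, channel = 12 — fails the rule, so No.
[freq: 30, channel: 10, power: 6, source: south]: power = 6, channel = 10 — fails the rule, so No.
[freq: 10, channel: 17, power: 3, source: south]: power = 3, channel = 17 — checks out, so Yes.
[freq: 12, channel: 1, power: 11, source: north]: power = 11, channel = 1 — fails the rule, so No.

No, No, Yes, No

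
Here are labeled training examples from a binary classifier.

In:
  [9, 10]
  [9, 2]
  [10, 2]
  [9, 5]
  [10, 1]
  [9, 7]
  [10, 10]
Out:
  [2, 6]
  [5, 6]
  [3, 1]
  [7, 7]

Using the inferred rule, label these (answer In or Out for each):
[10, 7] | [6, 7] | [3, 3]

In, Out, Out

The simplest hypothesis consistent with all the labels is: first ≥ 9.
[10, 7] — first 10, hence In. [6, 7] — first 6, hence Out. [3, 3] — first 3, hence Out.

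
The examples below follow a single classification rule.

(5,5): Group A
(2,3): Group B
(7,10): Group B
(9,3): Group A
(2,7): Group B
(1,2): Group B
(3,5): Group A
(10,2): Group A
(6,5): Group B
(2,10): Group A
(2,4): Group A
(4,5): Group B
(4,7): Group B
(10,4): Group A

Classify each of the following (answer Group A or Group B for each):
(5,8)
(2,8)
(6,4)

Group B, Group A, Group A

A rule that fits every label: sum is even — true of each 'Group A' example, false of each 'Group B' one.
(5,8): 5+8 = 13, fails this test → Group B.
(2,8): 2+8 = 10, has this property → Group A.
(6,4): 6+4 = 10, has this property → Group A.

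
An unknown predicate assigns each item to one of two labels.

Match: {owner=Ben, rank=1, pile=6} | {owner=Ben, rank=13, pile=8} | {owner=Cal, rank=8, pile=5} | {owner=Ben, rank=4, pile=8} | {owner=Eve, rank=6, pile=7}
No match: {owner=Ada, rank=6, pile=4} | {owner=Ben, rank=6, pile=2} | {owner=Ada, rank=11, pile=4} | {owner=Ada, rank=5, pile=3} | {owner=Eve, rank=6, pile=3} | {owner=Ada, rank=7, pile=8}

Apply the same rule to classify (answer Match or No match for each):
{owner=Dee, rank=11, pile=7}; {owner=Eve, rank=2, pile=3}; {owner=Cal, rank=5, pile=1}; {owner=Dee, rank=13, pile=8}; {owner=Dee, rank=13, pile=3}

The pattern is that an item is 'Match' exactly when: pile ≥ 5 AND rank ≠ 7.

Match, No match, No match, Match, No match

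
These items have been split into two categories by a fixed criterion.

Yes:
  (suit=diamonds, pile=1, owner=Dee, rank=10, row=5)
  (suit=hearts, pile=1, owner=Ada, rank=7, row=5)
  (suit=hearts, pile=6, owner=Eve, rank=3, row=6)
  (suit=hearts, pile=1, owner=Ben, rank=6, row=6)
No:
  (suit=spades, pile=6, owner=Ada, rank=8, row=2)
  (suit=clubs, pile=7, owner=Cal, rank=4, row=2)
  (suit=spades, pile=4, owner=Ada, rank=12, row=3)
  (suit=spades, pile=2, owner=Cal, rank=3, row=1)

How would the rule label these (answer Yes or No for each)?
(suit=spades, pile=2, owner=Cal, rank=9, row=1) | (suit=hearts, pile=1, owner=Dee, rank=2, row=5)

No, Yes

All 'Yes' examples share one property — row ≥ 5 — and every 'No' example lacks it.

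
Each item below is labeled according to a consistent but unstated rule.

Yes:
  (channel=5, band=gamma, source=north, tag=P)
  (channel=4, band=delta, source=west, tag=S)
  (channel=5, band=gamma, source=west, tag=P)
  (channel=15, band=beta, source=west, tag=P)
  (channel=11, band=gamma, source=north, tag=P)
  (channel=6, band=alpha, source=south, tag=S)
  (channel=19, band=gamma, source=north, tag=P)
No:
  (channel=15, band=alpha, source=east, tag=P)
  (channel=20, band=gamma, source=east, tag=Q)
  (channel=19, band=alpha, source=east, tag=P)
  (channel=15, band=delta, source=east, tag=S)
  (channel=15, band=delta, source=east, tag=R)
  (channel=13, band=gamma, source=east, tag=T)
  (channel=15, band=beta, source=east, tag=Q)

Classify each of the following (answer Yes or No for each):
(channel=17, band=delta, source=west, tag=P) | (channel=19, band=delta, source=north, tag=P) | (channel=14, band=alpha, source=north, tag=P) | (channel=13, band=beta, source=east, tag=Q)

All 'Yes' examples share one property — source is not east — and every 'No' example lacks it.
(channel=17, band=delta, source=west, tag=P): source is west — passes, so Yes. (channel=19, band=delta, source=north, tag=P): source is north — passes, so Yes. (channel=14, band=alpha, source=north, tag=P): source is north — passes, so Yes. (channel=13, band=beta, source=east, tag=Q): source is east — doesn't qualify, so No.

Yes, Yes, Yes, No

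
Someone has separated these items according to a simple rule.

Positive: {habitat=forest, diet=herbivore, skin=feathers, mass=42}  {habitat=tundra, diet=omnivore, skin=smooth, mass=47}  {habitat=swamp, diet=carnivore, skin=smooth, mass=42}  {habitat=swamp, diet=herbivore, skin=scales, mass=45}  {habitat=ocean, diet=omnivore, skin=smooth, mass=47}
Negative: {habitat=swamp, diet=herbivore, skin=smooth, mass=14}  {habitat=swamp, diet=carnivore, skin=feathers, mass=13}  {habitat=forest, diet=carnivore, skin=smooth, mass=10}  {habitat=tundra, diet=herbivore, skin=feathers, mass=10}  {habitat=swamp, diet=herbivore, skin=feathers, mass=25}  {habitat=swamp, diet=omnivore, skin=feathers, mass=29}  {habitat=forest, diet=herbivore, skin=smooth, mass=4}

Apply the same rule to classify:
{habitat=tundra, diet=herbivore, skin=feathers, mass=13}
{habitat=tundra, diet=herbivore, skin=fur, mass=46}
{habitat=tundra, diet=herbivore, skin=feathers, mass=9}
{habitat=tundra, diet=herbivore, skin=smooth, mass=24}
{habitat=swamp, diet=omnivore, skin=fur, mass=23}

Negative, Positive, Negative, Negative, Negative

The common property of the 'Positive' items is: mass ≥ 42. No 'Negative' item has it.
{habitat=tundra, diet=herbivore, skin=feathers, mass=13}: Negative (mass = 13).
{habitat=tundra, diet=herbivore, skin=fur, mass=46}: Positive (mass = 46).
{habitat=tundra, diet=herbivore, skin=feathers, mass=9}: Negative (mass = 9).
{habitat=tundra, diet=herbivore, skin=smooth, mass=24}: Negative (mass = 24).
{habitat=swamp, diet=omnivore, skin=fur, mass=23}: Negative (mass = 23).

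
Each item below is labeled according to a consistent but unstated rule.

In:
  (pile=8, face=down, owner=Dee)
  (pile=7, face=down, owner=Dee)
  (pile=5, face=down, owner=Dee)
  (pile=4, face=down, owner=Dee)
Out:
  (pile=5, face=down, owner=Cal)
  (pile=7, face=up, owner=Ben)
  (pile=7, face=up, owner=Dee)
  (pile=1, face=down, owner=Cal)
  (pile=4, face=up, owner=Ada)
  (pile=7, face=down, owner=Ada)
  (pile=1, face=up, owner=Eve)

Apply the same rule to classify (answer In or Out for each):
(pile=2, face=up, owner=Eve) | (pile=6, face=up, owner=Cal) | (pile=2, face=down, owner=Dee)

The common property of the 'In' items is: face is down AND owner is Dee. No 'Out' item has it.
(pile=2, face=up, owner=Eve): face is up, owner is Eve, doesn't qualify → Out. (pile=6, face=up, owner=Cal): face is up, owner is Cal, doesn't qualify → Out. (pile=2, face=down, owner=Dee): face is down, owner is Dee, qualifies → In.

Out, Out, In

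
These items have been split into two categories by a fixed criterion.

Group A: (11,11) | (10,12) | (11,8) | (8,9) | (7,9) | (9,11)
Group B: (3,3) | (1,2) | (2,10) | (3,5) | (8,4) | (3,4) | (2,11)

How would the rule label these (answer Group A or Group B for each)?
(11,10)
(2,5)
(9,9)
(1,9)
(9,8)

'Group A' ⟺ sum ≥ 16.

Group A, Group B, Group A, Group B, Group A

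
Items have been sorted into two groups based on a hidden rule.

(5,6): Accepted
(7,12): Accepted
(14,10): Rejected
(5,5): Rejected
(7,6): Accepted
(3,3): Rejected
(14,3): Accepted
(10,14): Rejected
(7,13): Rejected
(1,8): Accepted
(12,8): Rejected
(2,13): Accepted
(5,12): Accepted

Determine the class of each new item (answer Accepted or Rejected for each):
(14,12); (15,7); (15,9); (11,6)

One predicate separates the groups cleanly: sum is odd.
(14,12): 14+12 = 26, does not satisfy this → Rejected.
(15,7): 15+7 = 22, does not satisfy this → Rejected.
(15,9): 15+9 = 24, does not satisfy this → Rejected.
(11,6): 11+6 = 17, fits → Accepted.

Rejected, Rejected, Rejected, Accepted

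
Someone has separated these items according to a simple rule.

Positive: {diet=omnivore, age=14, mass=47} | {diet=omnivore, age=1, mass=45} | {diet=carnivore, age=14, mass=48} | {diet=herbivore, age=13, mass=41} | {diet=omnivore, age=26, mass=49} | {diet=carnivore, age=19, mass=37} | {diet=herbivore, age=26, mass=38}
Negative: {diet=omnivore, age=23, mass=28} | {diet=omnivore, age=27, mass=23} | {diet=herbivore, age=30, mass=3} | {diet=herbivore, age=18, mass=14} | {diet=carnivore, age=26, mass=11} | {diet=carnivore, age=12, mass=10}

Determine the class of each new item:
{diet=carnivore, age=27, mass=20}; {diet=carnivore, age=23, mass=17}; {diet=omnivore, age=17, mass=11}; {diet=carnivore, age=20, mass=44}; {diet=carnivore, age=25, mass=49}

Negative, Negative, Negative, Positive, Positive

The distinguishing property — mass ≥ 37 — holds for all the 'Positive' cases and none of the 'Negative' cases.
{diet=carnivore, age=27, mass=20} → mass = 20 → Negative. {diet=carnivore, age=23, mass=17} → mass = 17 → Negative. {diet=omnivore, age=17, mass=11} → mass = 11 → Negative. {diet=carnivore, age=20, mass=44} → mass = 44 → Positive. {diet=carnivore, age=25, mass=49} → mass = 49 → Positive.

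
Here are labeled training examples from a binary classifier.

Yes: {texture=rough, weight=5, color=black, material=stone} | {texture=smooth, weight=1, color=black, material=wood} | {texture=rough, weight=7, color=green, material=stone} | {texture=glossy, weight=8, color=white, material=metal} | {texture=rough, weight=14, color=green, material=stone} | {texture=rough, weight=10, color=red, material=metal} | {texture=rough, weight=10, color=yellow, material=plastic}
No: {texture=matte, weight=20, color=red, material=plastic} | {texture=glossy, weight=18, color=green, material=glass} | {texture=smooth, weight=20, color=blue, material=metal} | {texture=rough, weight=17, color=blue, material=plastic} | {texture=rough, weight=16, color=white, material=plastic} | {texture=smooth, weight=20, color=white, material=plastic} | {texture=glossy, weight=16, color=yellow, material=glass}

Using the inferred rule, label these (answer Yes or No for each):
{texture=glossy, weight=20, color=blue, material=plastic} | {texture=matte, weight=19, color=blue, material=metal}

'Yes' ⟺ weight ≤ 14.
No: {texture=glossy, weight=20, color=blue, material=plastic}, since weight = 20.
No: {texture=matte, weight=19, color=blue, material=metal}, since weight = 19.

No, No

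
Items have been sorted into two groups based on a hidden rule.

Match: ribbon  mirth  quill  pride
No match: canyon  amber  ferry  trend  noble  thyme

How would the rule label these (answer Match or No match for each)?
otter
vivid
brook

No match, Match, No match

'Match' ⟺ contains 'i'.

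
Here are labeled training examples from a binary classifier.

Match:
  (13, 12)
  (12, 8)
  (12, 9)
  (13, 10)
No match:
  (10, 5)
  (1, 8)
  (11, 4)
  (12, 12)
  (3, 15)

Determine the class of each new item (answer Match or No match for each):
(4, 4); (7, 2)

Every 'Match' example satisfies: first > second AND sum ≥ 18. None of the 'No match' examples do.
No match: (4, 4), since 4 = 4, 4+4 = 8. No match: (7, 2), since 7 > 2, 7+2 = 9.

No match, No match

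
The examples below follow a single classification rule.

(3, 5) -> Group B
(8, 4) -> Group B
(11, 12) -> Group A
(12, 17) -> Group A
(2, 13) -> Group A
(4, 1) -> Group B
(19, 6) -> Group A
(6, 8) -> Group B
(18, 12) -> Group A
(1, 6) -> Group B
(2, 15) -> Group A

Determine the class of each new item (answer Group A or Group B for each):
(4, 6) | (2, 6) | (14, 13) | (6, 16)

One predicate separates the groups cleanly: sum ≥ 15.
(4, 6): 4+6 = 10 — does not fit, so Group B.
(2, 6): 2+6 = 8 — does not fit, so Group B.
(14, 13): 14+13 = 27 — qualifies, so Group A.
(6, 16): 6+16 = 22 — qualifies, so Group A.

Group B, Group B, Group A, Group A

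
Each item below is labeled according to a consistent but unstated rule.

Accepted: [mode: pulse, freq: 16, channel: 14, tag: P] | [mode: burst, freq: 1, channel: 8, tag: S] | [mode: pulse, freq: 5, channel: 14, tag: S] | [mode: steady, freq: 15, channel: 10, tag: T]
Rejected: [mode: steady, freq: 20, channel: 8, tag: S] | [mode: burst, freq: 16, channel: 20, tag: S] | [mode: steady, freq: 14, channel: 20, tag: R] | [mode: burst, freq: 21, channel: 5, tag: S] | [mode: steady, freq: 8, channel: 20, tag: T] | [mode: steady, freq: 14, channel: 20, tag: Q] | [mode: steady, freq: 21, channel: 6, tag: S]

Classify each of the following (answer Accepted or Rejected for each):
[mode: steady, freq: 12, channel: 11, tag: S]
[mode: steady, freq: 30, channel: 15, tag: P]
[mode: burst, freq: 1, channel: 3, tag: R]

The distinguishing property — freq ≤ 16 AND channel ≤ 14 — holds for all the 'Accepted' cases and none of the 'Rejected' cases.
[mode: steady, freq: 12, channel: 11, tag: S]: freq = 12, channel = 11, has this property → Accepted. [mode: steady, freq: 30, channel: 15, tag: P]: freq = 30, channel = 15, lacks this property → Rejected. [mode: burst, freq: 1, channel: 3, tag: R]: freq = 1, channel = 3, has this property → Accepted.

Accepted, Rejected, Accepted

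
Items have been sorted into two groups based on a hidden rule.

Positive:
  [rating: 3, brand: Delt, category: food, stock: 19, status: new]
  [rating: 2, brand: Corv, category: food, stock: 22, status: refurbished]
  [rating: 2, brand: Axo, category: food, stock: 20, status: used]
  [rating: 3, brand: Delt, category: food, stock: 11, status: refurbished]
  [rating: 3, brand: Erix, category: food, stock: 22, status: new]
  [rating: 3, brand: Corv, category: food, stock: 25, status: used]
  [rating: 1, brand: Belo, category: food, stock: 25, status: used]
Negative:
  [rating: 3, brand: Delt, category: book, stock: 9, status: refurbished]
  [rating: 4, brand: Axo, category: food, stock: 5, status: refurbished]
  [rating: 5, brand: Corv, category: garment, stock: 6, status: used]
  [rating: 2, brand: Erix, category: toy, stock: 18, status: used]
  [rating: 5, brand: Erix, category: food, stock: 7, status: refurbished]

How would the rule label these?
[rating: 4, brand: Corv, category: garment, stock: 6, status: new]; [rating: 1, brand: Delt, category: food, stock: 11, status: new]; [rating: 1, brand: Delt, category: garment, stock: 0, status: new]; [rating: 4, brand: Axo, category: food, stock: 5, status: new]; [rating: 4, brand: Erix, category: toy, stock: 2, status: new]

Negative, Positive, Negative, Negative, Negative

'Positive' ⟺ category is food AND stock ≥ 9.
Negative: [rating: 4, brand: Corv, category: garment, stock: 6, status: new], since category is garment, stock = 6. Positive: [rating: 1, brand: Delt, category: food, stock: 11, status: new], since category is food, stock = 11. Negative: [rating: 1, brand: Delt, category: garment, stock: 0, status: new], since category is garment, stock = 0. Negative: [rating: 4, brand: Axo, category: food, stock: 5, status: new], since category is food, stock = 5. Negative: [rating: 4, brand: Erix, category: toy, stock: 2, status: new], since category is toy, stock = 2.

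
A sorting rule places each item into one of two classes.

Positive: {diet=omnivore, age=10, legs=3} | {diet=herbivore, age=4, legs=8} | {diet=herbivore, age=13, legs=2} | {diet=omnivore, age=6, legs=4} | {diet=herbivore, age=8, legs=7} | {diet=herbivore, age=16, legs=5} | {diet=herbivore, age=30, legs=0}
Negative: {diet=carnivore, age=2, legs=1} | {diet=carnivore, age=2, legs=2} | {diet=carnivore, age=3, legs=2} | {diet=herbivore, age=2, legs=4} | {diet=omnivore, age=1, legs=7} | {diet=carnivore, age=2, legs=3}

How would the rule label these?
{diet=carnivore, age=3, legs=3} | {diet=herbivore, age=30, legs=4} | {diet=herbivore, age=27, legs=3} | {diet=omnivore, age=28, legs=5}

The pattern is that an item is 'Positive' exactly when: age ≥ 4.
{diet=carnivore, age=3, legs=3}: Negative (age = 3). {diet=herbivore, age=30, legs=4}: Positive (age = 30). {diet=herbivore, age=27, legs=3}: Positive (age = 27). {diet=omnivore, age=28, legs=5}: Positive (age = 28).

Negative, Positive, Positive, Positive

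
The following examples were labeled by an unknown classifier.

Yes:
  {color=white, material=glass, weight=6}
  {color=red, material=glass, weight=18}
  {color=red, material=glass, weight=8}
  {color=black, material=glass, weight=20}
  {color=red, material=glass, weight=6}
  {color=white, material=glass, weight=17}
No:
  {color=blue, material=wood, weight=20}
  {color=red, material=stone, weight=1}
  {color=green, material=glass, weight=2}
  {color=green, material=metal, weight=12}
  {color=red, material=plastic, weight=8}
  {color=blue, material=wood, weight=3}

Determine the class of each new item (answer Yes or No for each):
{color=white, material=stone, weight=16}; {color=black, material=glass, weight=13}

Rule: material is glass AND weight ≥ 3. This holds for each 'Yes' example and fails for each 'No' one.
{color=white, material=stone, weight=16}: material is stone, weight = 16, doesn't match → No.
{color=black, material=glass, weight=13}: material is glass, weight = 13, fits → Yes.

No, Yes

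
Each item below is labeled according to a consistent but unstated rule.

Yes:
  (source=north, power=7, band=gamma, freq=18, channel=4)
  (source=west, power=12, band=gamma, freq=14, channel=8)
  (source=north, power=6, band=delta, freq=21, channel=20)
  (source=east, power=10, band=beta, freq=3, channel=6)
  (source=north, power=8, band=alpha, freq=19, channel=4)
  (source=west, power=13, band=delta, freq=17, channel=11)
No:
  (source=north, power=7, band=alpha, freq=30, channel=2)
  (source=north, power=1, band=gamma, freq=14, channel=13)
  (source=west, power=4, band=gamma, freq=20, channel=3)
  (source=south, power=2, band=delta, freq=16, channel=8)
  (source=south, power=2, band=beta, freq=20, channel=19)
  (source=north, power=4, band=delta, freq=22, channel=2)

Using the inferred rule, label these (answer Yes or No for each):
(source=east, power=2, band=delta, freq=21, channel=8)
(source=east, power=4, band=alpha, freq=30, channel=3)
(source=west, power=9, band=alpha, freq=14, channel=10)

No, No, Yes

'Yes' ⟺ power ≥ 6 AND freq ≤ 21.
No: (source=east, power=2, band=delta, freq=21, channel=8), since power = 2, freq = 21. No: (source=east, power=4, band=alpha, freq=30, channel=3), since power = 4, freq = 30. Yes: (source=west, power=9, band=alpha, freq=14, channel=10), since power = 9, freq = 14.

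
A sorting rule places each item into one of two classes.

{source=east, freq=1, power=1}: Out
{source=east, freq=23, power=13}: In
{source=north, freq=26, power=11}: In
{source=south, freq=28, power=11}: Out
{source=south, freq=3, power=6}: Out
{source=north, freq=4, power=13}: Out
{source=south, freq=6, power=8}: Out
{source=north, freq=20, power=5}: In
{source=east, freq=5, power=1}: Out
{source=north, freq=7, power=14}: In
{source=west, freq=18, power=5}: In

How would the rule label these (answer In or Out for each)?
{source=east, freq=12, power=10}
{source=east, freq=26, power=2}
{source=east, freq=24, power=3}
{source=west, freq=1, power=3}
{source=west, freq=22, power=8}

In, In, In, Out, In

The rule appears to be: freq ≥ 7 AND freq ≤ 26.
{source=east, freq=12, power=10}: freq = 12 — matches, so In. {source=east, freq=26, power=2}: freq = 26 — matches, so In. {source=east, freq=24, power=3}: freq = 24 — matches, so In. {source=west, freq=1, power=3}: freq = 1 — fails the rule, so Out. {source=west, freq=22, power=8}: freq = 22 — matches, so In.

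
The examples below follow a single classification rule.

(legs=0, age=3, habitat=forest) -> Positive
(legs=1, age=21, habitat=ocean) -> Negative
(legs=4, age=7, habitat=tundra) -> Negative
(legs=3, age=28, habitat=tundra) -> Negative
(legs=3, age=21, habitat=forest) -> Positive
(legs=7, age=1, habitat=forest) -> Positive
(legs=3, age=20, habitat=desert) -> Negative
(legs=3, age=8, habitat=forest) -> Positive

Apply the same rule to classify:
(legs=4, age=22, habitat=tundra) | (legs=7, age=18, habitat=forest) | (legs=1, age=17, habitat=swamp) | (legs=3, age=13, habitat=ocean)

Negative, Positive, Negative, Negative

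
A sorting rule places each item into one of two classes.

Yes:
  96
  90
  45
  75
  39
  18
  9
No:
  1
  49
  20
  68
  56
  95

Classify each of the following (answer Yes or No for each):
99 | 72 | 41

A rule that fits every label: multiple of 3 — true of each 'Yes' example, false of each 'No' one.

Yes, Yes, No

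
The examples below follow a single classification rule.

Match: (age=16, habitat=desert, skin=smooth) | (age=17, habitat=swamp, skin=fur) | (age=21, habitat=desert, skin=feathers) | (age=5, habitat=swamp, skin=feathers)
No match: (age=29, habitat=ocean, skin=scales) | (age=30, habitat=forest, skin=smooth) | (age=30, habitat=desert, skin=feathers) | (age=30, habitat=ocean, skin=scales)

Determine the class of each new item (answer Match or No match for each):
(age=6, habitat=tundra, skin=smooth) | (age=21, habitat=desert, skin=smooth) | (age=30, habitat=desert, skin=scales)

The simplest hypothesis consistent with all the labels is: age ≤ 21.
Match: (age=6, habitat=tundra, skin=smooth), since age = 6. Match: (age=21, habitat=desert, skin=smooth), since age = 21. No match: (age=30, habitat=desert, skin=scales), since age = 30.

Match, Match, No match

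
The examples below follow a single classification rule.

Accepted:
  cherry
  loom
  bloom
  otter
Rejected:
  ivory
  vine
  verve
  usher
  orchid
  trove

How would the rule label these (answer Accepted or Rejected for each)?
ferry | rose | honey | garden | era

Checking candidate rules against both groups, what survives is: has a double letter.
ferry — 'rr' doubled, hence Accepted.
rose — no doubled letter, hence Rejected.
honey — no doubled letter, hence Rejected.
garden — no doubled letter, hence Rejected.
era — no doubled letter, hence Rejected.

Accepted, Rejected, Rejected, Rejected, Rejected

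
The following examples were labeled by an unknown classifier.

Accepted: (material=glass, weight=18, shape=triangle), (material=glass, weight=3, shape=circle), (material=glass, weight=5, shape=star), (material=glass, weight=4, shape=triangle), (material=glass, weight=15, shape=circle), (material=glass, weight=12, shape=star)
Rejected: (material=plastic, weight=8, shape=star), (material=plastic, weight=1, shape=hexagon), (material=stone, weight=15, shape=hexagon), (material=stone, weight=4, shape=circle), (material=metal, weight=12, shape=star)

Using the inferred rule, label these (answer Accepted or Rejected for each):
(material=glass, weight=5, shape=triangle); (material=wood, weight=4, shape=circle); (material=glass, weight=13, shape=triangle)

Accepted, Rejected, Accepted

The rule appears to be: material is glass.
Accepted: (material=glass, weight=5, shape=triangle), since material is glass. Rejected: (material=wood, weight=4, shape=circle), since material is wood. Accepted: (material=glass, weight=13, shape=triangle), since material is glass.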